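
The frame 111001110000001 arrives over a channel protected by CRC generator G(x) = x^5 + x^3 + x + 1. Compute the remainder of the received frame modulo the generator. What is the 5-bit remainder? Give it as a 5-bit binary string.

00100

Modulo-2 division of 111001110000001 by 101011:
  pos 0: 111001 XOR 101011 = 010010
  pos 1: 100101 XOR 101011 = 001110
  pos 3: 111010 XOR 101011 = 010001
  pos 4: 100010 XOR 101011 = 001001
  pos 6: 100100 XOR 101011 = 001111
  pos 8: 111100 XOR 101011 = 010111
  pos 9: 101111 XOR 101011 = 000100
Remainder = 00100 (nonzero — an error is detected).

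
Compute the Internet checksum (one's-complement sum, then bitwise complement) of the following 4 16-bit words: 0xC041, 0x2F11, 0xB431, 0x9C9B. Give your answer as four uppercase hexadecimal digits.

BFDF

One's-complement addition (fold any carry out of bit 15 back into bit 0):
  0xC041 + 0x2F11 = 0x0EF52
  0xEF52 + 0xB431 = 0x1A383 → wrap carry → 0xA384
  0xA384 + 0x9C9B = 0x1401F → wrap carry → 0x4020
One's-complement sum = 0x4020.
Checksum = ~0x4020 & 0xFFFF = 0xBFDF.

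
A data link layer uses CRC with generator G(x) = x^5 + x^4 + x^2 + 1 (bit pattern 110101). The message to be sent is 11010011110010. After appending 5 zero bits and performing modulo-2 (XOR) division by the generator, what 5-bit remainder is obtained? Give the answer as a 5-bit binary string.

Append 5 zeros: 1101001111001000000. Divide by 110101 (XOR where the leading bit is 1):
  pos 0: 110100 XOR 110101 = 000001
  pos 5: 111110 XOR 110101 = 001011
  pos 7: 101101 XOR 110101 = 011000
  pos 8: 110000 XOR 110101 = 000101
  pos 11: 101000 XOR 110101 = 011101
  pos 12: 111010 XOR 110101 = 001111
Remainder (last 5 bits) = 11110. This is the CRC / FCS.

11110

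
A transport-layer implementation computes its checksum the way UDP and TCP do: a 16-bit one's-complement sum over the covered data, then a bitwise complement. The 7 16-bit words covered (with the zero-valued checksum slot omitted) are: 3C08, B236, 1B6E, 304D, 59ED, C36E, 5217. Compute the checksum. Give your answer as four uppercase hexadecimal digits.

5692

One's-complement addition (fold any carry out of bit 15 back into bit 0):
  0x3C08 + 0xB236 = 0x0EE3E
  0xEE3E + 0x1B6E = 0x109AC → wrap carry → 0x09AD
  0x09AD + 0x304D = 0x039FA
  0x39FA + 0x59ED = 0x093E7
  0x93E7 + 0xC36E = 0x15755 → wrap carry → 0x5756
  0x5756 + 0x5217 = 0x0A96D
One's-complement sum = 0xA96D.
Checksum = ~0xA96D & 0xFFFF = 0x5692.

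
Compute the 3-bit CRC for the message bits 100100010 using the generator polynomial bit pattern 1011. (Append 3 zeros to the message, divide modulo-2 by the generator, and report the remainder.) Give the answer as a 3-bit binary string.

Append 3 zeros: 100100010000. Divide by 1011 (XOR where the leading bit is 1):
  pos 0: 1001 XOR 1011 = 0010
  pos 2: 1000 XOR 1011 = 0011
  pos 4: 1101 XOR 1011 = 0110
  pos 5: 1100 XOR 1011 = 0111
  pos 6: 1110 XOR 1011 = 0101
  pos 7: 1010 XOR 1011 = 0001
Remainder (last 3 bits) = 010. This is the CRC / FCS.

010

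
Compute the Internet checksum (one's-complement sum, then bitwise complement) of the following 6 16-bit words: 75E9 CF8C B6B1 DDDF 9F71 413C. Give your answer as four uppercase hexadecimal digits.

One's-complement addition (fold any carry out of bit 15 back into bit 0):
  0x75E9 + 0xCF8C = 0x14575 → wrap carry → 0x4576
  0x4576 + 0xB6B1 = 0x0FC27
  0xFC27 + 0xDDDF = 0x1DA06 → wrap carry → 0xDA07
  0xDA07 + 0x9F71 = 0x17978 → wrap carry → 0x7979
  0x7979 + 0x413C = 0x0BAB5
One's-complement sum = 0xBAB5.
Checksum = ~0xBAB5 & 0xFFFF = 0x454A.

454A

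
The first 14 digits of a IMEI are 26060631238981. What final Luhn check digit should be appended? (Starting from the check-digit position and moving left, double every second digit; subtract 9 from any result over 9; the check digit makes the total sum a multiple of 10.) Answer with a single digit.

9

Partial digits right→left: 1 8 9 8 3 2 1 3 6 0 6 0 6 2
Double every second digit counting from the check-digit position (so the 1st, 3rd, 5th, ... of the partial from the right).
  doubled (with −9 where >9): 2 9 6 2 3 3 3 → sum 28
  kept as-is: 8 8 2 3 0 0 2 → sum 23
Total = 28 + 23 = 51.
Check digit = (10 − (51 mod 10)) mod 10 = 9.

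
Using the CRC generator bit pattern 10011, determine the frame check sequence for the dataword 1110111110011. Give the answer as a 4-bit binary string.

0110

Append 4 zeros: 11101111100110000. Divide by 10011 (XOR where the leading bit is 1):
  pos 0: 11101 XOR 10011 = 01110
  pos 1: 11101 XOR 10011 = 01110
  pos 2: 11101 XOR 10011 = 01110
  pos 3: 11101 XOR 10011 = 01110
  pos 4: 11101 XOR 10011 = 01110
  pos 5: 11100 XOR 10011 = 01111
  pos 6: 11110 XOR 10011 = 01101
  pos 7: 11011 XOR 10011 = 01000
  pos 8: 10001 XOR 10011 = 00010
  pos 11: 10000 XOR 10011 = 00011
Remainder (last 4 bits) = 0110. This is the CRC / FCS.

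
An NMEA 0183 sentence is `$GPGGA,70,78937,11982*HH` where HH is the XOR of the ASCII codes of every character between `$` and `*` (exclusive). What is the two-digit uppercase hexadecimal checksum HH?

XOR the ASCII codes of the payload characters:
  'G' = 0x47 → acc = 0x47
  'P' = 0x50 → acc = 0x17
  'G' = 0x47 → acc = 0x50
  'G' = 0x47 → acc = 0x17
  'A' = 0x41 → acc = 0x56
  ',' = 0x2C → acc = 0x7A
  '7' = 0x37 → acc = 0x4D
  '0' = 0x30 → acc = 0x7D
  ',' = 0x2C → acc = 0x51
  '7' = 0x37 → acc = 0x66
  '8' = 0x38 → acc = 0x5E
  '9' = 0x39 → acc = 0x67
  '3' = 0x33 → acc = 0x54
  '7' = 0x37 → acc = 0x63
  ',' = 0x2C → acc = 0x4F
  '1' = 0x31 → acc = 0x7E
  '1' = 0x31 → acc = 0x4F
  '9' = 0x39 → acc = 0x76
  '8' = 0x38 → acc = 0x4E
  '2' = 0x32 → acc = 0x7C
Checksum = 0x7C.

7C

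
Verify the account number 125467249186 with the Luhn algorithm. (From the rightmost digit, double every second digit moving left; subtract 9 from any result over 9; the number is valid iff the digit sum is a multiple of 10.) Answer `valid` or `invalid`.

From the right, keep odd positions and double even positions (subtract 9 from any doubled value over 9):
  doubled (positions 2,4,...): 7 9 4 3 1 2 → sum 26
  kept (positions 1,3,...): 6 1 4 7 4 2 → sum 24
Total = 50.
50 mod 10 = 0, so the number is valid.

valid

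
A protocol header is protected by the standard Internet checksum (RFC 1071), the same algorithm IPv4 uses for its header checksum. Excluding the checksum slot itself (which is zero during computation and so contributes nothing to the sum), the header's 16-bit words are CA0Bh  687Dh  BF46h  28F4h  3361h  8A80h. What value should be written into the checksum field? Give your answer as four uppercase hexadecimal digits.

275A

One's-complement addition (fold any carry out of bit 15 back into bit 0):
  0xCA0B + 0x687D = 0x13288 → wrap carry → 0x3289
  0x3289 + 0xBF46 = 0x0F1CF
  0xF1CF + 0x28F4 = 0x11AC3 → wrap carry → 0x1AC4
  0x1AC4 + 0x3361 = 0x04E25
  0x4E25 + 0x8A80 = 0x0D8A5
One's-complement sum = 0xD8A5.
Checksum = ~0xD8A5 & 0xFFFF = 0x275A.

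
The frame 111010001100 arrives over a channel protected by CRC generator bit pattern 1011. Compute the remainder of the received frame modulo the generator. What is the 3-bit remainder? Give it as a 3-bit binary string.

111

Modulo-2 division of 111010001100 by 1011:
  pos 0: 1110 XOR 1011 = 0101
  pos 1: 1011 XOR 1011 = 0000
  pos 8: 1100 XOR 1011 = 0111
Remainder = 111 (nonzero — an error is detected).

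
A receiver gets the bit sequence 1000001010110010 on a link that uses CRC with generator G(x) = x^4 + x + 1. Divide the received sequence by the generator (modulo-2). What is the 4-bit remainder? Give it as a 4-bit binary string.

Modulo-2 division of 1000001010110010 by 10011:
  pos 0: 10000 XOR 10011 = 00011
  pos 3: 11010 XOR 10011 = 01001
  pos 4: 10011 XOR 10011 = 00000
  pos 10: 11001 XOR 10011 = 01010
  pos 11: 10100 XOR 10011 = 00111
Remainder = 0111 (nonzero — an error is detected).

0111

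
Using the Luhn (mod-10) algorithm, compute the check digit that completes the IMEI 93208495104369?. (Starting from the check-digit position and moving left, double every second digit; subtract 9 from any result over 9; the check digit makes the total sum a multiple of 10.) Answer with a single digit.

Partial digits right→left: 9 6 3 4 0 1 5 9 4 8 0 2 3 9
Double every second digit counting from the check-digit position (so the 1st, 3rd, 5th, ... of the partial from the right).
  doubled (with −9 where >9): 9 6 0 1 8 0 6 → sum 30
  kept as-is: 6 4 1 9 8 2 9 → sum 39
Total = 30 + 39 = 69.
Check digit = (10 − (69 mod 10)) mod 10 = 1.

1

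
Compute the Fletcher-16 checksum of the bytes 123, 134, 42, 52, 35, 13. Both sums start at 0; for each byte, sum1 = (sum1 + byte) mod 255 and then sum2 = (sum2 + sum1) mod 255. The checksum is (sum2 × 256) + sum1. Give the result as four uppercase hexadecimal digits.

1E90

Running sums (mod 255):
  after byte 0 (123): sum1=123, sum2=123
  after byte 1 (134): sum1=2, sum2=125
  after byte 2 (42): sum1=44, sum2=169
  after byte 3 (52): sum1=96, sum2=10
  after byte 4 (35): sum1=131, sum2=141
  after byte 5 (13): sum1=144, sum2=30
Checksum = sum2·256 + sum1 = 30·256 + 144 = 7824 = 0x1E90.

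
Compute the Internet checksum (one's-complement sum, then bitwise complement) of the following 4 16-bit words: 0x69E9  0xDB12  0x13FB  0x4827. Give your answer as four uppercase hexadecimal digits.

One's-complement addition (fold any carry out of bit 15 back into bit 0):
  0x69E9 + 0xDB12 = 0x144FB → wrap carry → 0x44FC
  0x44FC + 0x13FB = 0x058F7
  0x58F7 + 0x4827 = 0x0A11E
One's-complement sum = 0xA11E.
Checksum = ~0xA11E & 0xFFFF = 0x5EE1.

5EE1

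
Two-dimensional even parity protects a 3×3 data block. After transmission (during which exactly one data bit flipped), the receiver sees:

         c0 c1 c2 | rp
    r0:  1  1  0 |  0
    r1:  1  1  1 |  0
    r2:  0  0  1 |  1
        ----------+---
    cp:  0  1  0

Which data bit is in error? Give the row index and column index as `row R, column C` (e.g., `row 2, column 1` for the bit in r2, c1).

Recompute each row's even parity and compare to rp:
  r0: data parity 0, sent rp 0 → ok
  r1: data parity 1, sent rp 0 → mismatch
  r2: data parity 1, sent rp 1 → ok
Recompute each column's even parity and compare to cp:
  c0: data parity 0, sent cp 0 → ok
  c1: data parity 0, sent cp 1 → mismatch
  c2: data parity 0, sent cp 0 → ok
Exactly one row (r1) and one column (c1) fail → the flipped bit is at their intersection.

row 1, column 1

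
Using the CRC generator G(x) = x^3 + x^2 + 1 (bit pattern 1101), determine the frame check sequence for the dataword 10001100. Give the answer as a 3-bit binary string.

Append 3 zeros: 10001100000. Divide by 1101 (XOR where the leading bit is 1):
  pos 0: 1000 XOR 1101 = 0101
  pos 1: 1011 XOR 1101 = 0110
  pos 2: 1101 XOR 1101 = 0000
Remainder (last 3 bits) = 000. This is the CRC / FCS.

000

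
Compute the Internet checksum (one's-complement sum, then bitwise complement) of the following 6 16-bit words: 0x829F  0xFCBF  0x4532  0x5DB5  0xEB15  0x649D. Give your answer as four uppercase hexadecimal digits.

8E05

One's-complement addition (fold any carry out of bit 15 back into bit 0):
  0x829F + 0xFCBF = 0x17F5E → wrap carry → 0x7F5F
  0x7F5F + 0x4532 = 0x0C491
  0xC491 + 0x5DB5 = 0x12246 → wrap carry → 0x2247
  0x2247 + 0xEB15 = 0x10D5C → wrap carry → 0x0D5D
  0x0D5D + 0x649D = 0x071FA
One's-complement sum = 0x71FA.
Checksum = ~0x71FA & 0xFFFF = 0x8E05.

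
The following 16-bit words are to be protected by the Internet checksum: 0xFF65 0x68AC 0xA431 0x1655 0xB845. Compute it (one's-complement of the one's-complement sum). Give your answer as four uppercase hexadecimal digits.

One's-complement addition (fold any carry out of bit 15 back into bit 0):
  0xFF65 + 0x68AC = 0x16811 → wrap carry → 0x6812
  0x6812 + 0xA431 = 0x10C43 → wrap carry → 0x0C44
  0x0C44 + 0x1655 = 0x02299
  0x2299 + 0xB845 = 0x0DADE
One's-complement sum = 0xDADE.
Checksum = ~0xDADE & 0xFFFF = 0x2521.

2521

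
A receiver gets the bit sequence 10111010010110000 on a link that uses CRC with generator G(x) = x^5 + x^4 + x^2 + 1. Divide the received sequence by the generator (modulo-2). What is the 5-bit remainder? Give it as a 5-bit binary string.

00000

Modulo-2 division of 10111010010110000 by 110101:
  pos 0: 101110 XOR 110101 = 011011
  pos 1: 110111 XOR 110101 = 000010
  pos 5: 100010 XOR 110101 = 010111
  pos 6: 101111 XOR 110101 = 011010
  pos 7: 110101 XOR 110101 = 000000
Remainder = 00000 (zero — the frame passes the CRC check).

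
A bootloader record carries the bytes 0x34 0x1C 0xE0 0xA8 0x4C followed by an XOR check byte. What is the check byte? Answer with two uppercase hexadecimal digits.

2C

XOR the bytes together:
  start with 0x34
  0x34 ⊕ 0x1C = 0x28
  0x28 ⊕ 0xE0 = 0xC8
  0xC8 ⊕ 0xA8 = 0x60
  0x60 ⊕ 0x4C = 0x2C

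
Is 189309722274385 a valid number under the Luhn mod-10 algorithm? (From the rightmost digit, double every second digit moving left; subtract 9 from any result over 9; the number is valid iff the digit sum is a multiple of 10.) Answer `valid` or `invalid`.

From the right, keep odd positions and double even positions (subtract 9 from any doubled value over 9):
  doubled (positions 2,4,...): 7 8 4 4 9 6 7 → sum 45
  kept (positions 1,3,...): 5 3 7 2 7 0 9 1 → sum 34
Total = 79.
79 mod 10 = 9, so the number is invalid.

invalid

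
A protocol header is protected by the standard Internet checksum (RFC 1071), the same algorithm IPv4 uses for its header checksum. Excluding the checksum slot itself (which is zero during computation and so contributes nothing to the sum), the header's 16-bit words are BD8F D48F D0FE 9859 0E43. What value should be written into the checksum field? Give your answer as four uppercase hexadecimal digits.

F644

One's-complement addition (fold any carry out of bit 15 back into bit 0):
  0xBD8F + 0xD48F = 0x1921E → wrap carry → 0x921F
  0x921F + 0xD0FE = 0x1631D → wrap carry → 0x631E
  0x631E + 0x9859 = 0x0FB77
  0xFB77 + 0x0E43 = 0x109BA → wrap carry → 0x09BB
One's-complement sum = 0x09BB.
Checksum = ~0x09BB & 0xFFFF = 0xF644.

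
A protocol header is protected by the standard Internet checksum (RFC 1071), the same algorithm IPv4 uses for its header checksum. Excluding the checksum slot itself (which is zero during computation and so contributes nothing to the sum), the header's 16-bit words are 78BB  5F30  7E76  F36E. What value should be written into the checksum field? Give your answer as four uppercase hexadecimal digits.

B62E

One's-complement addition (fold any carry out of bit 15 back into bit 0):
  0x78BB + 0x5F30 = 0x0D7EB
  0xD7EB + 0x7E76 = 0x15661 → wrap carry → 0x5662
  0x5662 + 0xF36E = 0x149D0 → wrap carry → 0x49D1
One's-complement sum = 0x49D1.
Checksum = ~0x49D1 & 0xFFFF = 0xB62E.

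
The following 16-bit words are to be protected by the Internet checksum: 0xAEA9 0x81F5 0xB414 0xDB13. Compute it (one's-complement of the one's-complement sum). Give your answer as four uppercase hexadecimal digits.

One's-complement addition (fold any carry out of bit 15 back into bit 0):
  0xAEA9 + 0x81F5 = 0x1309E → wrap carry → 0x309F
  0x309F + 0xB414 = 0x0E4B3
  0xE4B3 + 0xDB13 = 0x1BFC6 → wrap carry → 0xBFC7
One's-complement sum = 0xBFC7.
Checksum = ~0xBFC7 & 0xFFFF = 0x4038.

4038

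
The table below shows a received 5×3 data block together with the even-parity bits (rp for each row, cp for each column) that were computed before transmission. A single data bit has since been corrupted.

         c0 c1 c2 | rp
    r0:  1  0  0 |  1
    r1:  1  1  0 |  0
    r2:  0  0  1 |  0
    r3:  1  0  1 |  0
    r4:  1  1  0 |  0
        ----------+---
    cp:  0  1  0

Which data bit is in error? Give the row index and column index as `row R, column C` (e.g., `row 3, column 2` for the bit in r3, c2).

Recompute each row's even parity and compare to rp:
  r0: data parity 1, sent rp 1 → ok
  r1: data parity 0, sent rp 0 → ok
  r2: data parity 1, sent rp 0 → mismatch
  r3: data parity 0, sent rp 0 → ok
  r4: data parity 0, sent rp 0 → ok
Recompute each column's even parity and compare to cp:
  c0: data parity 0, sent cp 0 → ok
  c1: data parity 0, sent cp 1 → mismatch
  c2: data parity 0, sent cp 0 → ok
Exactly one row (r2) and one column (c1) fail → the flipped bit is at their intersection.

row 2, column 1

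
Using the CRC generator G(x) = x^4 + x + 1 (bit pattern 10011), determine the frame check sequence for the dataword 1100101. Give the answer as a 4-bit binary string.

0010

Append 4 zeros: 11001010000. Divide by 10011 (XOR where the leading bit is 1):
  pos 0: 11001 XOR 10011 = 01010
  pos 1: 10100 XOR 10011 = 00111
  pos 3: 11110 XOR 10011 = 01101
  pos 4: 11010 XOR 10011 = 01001
  pos 5: 10010 XOR 10011 = 00001
Remainder (last 4 bits) = 0010. This is the CRC / FCS.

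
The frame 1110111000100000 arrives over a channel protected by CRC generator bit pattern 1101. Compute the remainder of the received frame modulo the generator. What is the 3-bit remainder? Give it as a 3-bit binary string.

000

Modulo-2 division of 1110111000100000 by 1101:
  pos 0: 1110 XOR 1101 = 0011
  pos 2: 1111 XOR 1101 = 0010
  pos 4: 1010 XOR 1101 = 0111
  pos 5: 1110 XOR 1101 = 0011
  pos 7: 1101 XOR 1101 = 0000
Remainder = 000 (zero — the frame passes the CRC check).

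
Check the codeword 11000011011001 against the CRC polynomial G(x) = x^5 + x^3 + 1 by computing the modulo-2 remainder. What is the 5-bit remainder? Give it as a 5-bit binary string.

Modulo-2 division of 11000011011001 by 101001:
  pos 0: 110000 XOR 101001 = 011001
  pos 1: 110011 XOR 101001 = 011010
  pos 2: 110101 XOR 101001 = 011100
  pos 3: 111000 XOR 101001 = 010001
  pos 4: 100011 XOR 101001 = 001010
  pos 6: 101010 XOR 101001 = 000011
Remainder = 01101 (nonzero — an error is detected).

01101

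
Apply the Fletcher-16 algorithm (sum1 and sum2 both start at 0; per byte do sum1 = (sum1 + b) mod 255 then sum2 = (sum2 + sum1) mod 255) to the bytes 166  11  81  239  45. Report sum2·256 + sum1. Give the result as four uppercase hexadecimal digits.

6E20

Running sums (mod 255):
  after byte 0 (166): sum1=166, sum2=166
  after byte 1 (11): sum1=177, sum2=88
  after byte 2 (81): sum1=3, sum2=91
  after byte 3 (239): sum1=242, sum2=78
  after byte 4 (45): sum1=32, sum2=110
Checksum = sum2·256 + sum1 = 110·256 + 32 = 28192 = 0x6E20.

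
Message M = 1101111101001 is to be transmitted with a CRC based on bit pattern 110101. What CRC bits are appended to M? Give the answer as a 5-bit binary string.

00111

Append 5 zeros: 110111110100100000. Divide by 110101 (XOR where the leading bit is 1):
  pos 0: 110111 XOR 110101 = 000010
  pos 4: 101101 XOR 110101 = 011000
  pos 5: 110000 XOR 110101 = 000101
  pos 8: 101010 XOR 110101 = 011111
  pos 9: 111110 XOR 110101 = 001011
  pos 11: 101100 XOR 110101 = 011001
  pos 12: 110010 XOR 110101 = 000111
Remainder (last 5 bits) = 00111. This is the CRC / FCS.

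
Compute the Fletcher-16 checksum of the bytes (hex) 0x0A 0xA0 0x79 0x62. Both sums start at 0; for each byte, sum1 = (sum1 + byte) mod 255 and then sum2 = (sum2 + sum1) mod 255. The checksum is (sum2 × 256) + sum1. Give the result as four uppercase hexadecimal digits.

5F86

Running sums (mod 255):
  after byte 0 (0x0A): sum1=10, sum2=10
  after byte 1 (0xA0): sum1=170, sum2=180
  after byte 2 (0x79): sum1=36, sum2=216
  after byte 3 (0x62): sum1=134, sum2=95
Checksum = sum2·256 + sum1 = 95·256 + 134 = 24454 = 0x5F86.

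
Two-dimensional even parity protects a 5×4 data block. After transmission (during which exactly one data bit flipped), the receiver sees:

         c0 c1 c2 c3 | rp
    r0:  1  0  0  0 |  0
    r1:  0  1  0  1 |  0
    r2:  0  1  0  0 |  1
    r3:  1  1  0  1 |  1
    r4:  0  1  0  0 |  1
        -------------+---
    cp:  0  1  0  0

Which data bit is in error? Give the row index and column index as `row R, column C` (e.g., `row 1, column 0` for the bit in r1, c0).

row 0, column 1

Recompute each row's even parity and compare to rp:
  r0: data parity 1, sent rp 0 → mismatch
  r1: data parity 0, sent rp 0 → ok
  r2: data parity 1, sent rp 1 → ok
  r3: data parity 1, sent rp 1 → ok
  r4: data parity 1, sent rp 1 → ok
Recompute each column's even parity and compare to cp:
  c0: data parity 0, sent cp 0 → ok
  c1: data parity 0, sent cp 1 → mismatch
  c2: data parity 0, sent cp 0 → ok
  c3: data parity 0, sent cp 0 → ok
Exactly one row (r0) and one column (c1) fail → the flipped bit is at their intersection.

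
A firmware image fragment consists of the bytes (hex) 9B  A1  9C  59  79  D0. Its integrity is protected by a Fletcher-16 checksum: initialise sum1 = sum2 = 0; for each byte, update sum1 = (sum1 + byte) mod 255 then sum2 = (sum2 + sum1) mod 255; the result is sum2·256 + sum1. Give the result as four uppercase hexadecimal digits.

Running sums (mod 255):
  after byte 0 (9B): sum1=155, sum2=155
  after byte 1 (A1): sum1=61, sum2=216
  after byte 2 (9C): sum1=217, sum2=178
  after byte 3 (59): sum1=51, sum2=229
  after byte 4 (79): sum1=172, sum2=146
  after byte 5 (D0): sum1=125, sum2=16
Checksum = sum2·256 + sum1 = 16·256 + 125 = 4221 = 0x107D.

107D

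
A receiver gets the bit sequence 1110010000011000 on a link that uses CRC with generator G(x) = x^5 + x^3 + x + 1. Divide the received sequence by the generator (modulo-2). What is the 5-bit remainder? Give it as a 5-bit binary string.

00000

Modulo-2 division of 1110010000011000 by 101011:
  pos 0: 111001 XOR 101011 = 010010
  pos 1: 100100 XOR 101011 = 001111
  pos 3: 111100 XOR 101011 = 010111
  pos 4: 101110 XOR 101011 = 000101
  pos 7: 101011 XOR 101011 = 000000
Remainder = 00000 (zero — the frame passes the CRC check).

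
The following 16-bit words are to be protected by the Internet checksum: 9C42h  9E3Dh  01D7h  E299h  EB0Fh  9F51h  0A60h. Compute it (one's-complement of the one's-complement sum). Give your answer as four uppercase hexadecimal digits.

4C4D

One's-complement addition (fold any carry out of bit 15 back into bit 0):
  0x9C42 + 0x9E3D = 0x13A7F → wrap carry → 0x3A80
  0x3A80 + 0x01D7 = 0x03C57
  0x3C57 + 0xE299 = 0x11EF0 → wrap carry → 0x1EF1
  0x1EF1 + 0xEB0F = 0x10A00 → wrap carry → 0x0A01
  0x0A01 + 0x9F51 = 0x0A952
  0xA952 + 0x0A60 = 0x0B3B2
One's-complement sum = 0xB3B2.
Checksum = ~0xB3B2 & 0xFFFF = 0x4C4D.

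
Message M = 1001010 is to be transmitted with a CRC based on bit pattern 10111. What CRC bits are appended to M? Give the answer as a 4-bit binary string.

Append 4 zeros: 10010100000. Divide by 10111 (XOR where the leading bit is 1):
  pos 0: 10010 XOR 10111 = 00101
  pos 2: 10110 XOR 10111 = 00001
  pos 6: 10000 XOR 10111 = 00111
Remainder (last 4 bits) = 0111. This is the CRC / FCS.

0111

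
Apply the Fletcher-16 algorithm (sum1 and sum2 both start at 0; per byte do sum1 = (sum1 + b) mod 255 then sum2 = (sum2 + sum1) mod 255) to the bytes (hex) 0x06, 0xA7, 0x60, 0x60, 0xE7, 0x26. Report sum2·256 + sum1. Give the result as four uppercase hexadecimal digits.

037C

Running sums (mod 255):
  after byte 0 (0x06): sum1=6, sum2=6
  after byte 1 (0xA7): sum1=173, sum2=179
  after byte 2 (0x60): sum1=14, sum2=193
  after byte 3 (0x60): sum1=110, sum2=48
  after byte 4 (0xE7): sum1=86, sum2=134
  after byte 5 (0x26): sum1=124, sum2=3
Checksum = sum2·256 + sum1 = 3·256 + 124 = 892 = 0x037C.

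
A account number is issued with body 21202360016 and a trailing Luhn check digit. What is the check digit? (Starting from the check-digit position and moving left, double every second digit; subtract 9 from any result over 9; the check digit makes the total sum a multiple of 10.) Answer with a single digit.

Partial digits right→left: 6 1 0 0 6 3 2 0 2 1 2
Double every second digit counting from the check-digit position (so the 1st, 3rd, 5th, ... of the partial from the right).
  doubled (with −9 where >9): 3 0 3 4 4 4 → sum 18
  kept as-is: 1 0 3 0 1 → sum 5
Total = 18 + 5 = 23.
Check digit = (10 − (23 mod 10)) mod 10 = 7.

7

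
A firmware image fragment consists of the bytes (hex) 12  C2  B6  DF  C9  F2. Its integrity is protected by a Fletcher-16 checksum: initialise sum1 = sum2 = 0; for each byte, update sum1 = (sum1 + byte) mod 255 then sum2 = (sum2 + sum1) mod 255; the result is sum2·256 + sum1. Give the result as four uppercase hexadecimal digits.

Running sums (mod 255):
  after byte 0 (12): sum1=18, sum2=18
  after byte 1 (C2): sum1=212, sum2=230
  after byte 2 (B6): sum1=139, sum2=114
  after byte 3 (DF): sum1=107, sum2=221
  after byte 4 (C9): sum1=53, sum2=19
  after byte 5 (F2): sum1=40, sum2=59
Checksum = sum2·256 + sum1 = 59·256 + 40 = 15144 = 0x3B28.

3B28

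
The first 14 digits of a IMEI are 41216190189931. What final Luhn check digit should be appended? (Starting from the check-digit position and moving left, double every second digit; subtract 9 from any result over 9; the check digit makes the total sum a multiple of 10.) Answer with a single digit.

2

Partial digits right→left: 1 3 9 9 8 1 0 9 1 6 1 2 1 4
Double every second digit counting from the check-digit position (so the 1st, 3rd, 5th, ... of the partial from the right).
  doubled (with −9 where >9): 2 9 7 0 2 2 2 → sum 24
  kept as-is: 3 9 1 9 6 2 4 → sum 34
Total = 24 + 34 = 58.
Check digit = (10 − (58 mod 10)) mod 10 = 2.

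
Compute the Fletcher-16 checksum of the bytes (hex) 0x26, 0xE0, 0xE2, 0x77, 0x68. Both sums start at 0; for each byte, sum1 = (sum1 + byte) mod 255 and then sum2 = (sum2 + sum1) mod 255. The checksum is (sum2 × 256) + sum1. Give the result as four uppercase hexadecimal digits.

Running sums (mod 255):
  after byte 0 (0x26): sum1=38, sum2=38
  after byte 1 (0xE0): sum1=7, sum2=45
  after byte 2 (0xE2): sum1=233, sum2=23
  after byte 3 (0x77): sum1=97, sum2=120
  after byte 4 (0x68): sum1=201, sum2=66
Checksum = sum2·256 + sum1 = 66·256 + 201 = 17097 = 0x42C9.

42C9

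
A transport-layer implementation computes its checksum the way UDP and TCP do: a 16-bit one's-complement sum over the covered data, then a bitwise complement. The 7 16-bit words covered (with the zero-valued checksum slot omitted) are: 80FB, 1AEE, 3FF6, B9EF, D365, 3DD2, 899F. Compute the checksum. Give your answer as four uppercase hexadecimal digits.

One's-complement addition (fold any carry out of bit 15 back into bit 0):
  0x80FB + 0x1AEE = 0x09BE9
  0x9BE9 + 0x3FF6 = 0x0DBDF
  0xDBDF + 0xB9EF = 0x195CE → wrap carry → 0x95CF
  0x95CF + 0xD365 = 0x16934 → wrap carry → 0x6935
  0x6935 + 0x3DD2 = 0x0A707
  0xA707 + 0x899F = 0x130A6 → wrap carry → 0x30A7
One's-complement sum = 0x30A7.
Checksum = ~0x30A7 & 0xFFFF = 0xCF58.

CF58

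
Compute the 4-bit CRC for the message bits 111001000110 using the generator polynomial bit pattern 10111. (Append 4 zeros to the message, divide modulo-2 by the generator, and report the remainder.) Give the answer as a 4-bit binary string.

0101

Append 4 zeros: 1110010001100000. Divide by 10111 (XOR where the leading bit is 1):
  pos 0: 11100 XOR 10111 = 01011
  pos 1: 10111 XOR 10111 = 00000
  pos 9: 11000 XOR 10111 = 01111
  pos 10: 11110 XOR 10111 = 01001
  pos 11: 10010 XOR 10111 = 00101
Remainder (last 4 bits) = 0101. This is the CRC / FCS.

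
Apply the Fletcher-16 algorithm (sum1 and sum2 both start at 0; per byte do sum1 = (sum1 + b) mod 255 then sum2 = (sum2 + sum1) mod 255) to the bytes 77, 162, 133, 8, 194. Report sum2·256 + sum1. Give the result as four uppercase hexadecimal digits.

Running sums (mod 255):
  after byte 0 (77): sum1=77, sum2=77
  after byte 1 (162): sum1=239, sum2=61
  after byte 2 (133): sum1=117, sum2=178
  after byte 3 (8): sum1=125, sum2=48
  after byte 4 (194): sum1=64, sum2=112
Checksum = sum2·256 + sum1 = 112·256 + 64 = 28736 = 0x7040.

7040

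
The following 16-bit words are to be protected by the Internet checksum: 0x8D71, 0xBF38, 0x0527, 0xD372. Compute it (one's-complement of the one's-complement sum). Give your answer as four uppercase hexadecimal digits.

One's-complement addition (fold any carry out of bit 15 back into bit 0):
  0x8D71 + 0xBF38 = 0x14CA9 → wrap carry → 0x4CAA
  0x4CAA + 0x0527 = 0x051D1
  0x51D1 + 0xD372 = 0x12543 → wrap carry → 0x2544
One's-complement sum = 0x2544.
Checksum = ~0x2544 & 0xFFFF = 0xDABB.

DABB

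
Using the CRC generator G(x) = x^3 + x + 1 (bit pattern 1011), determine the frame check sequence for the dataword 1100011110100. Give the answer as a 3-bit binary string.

Append 3 zeros: 1100011110100000. Divide by 1011 (XOR where the leading bit is 1):
  pos 0: 1100 XOR 1011 = 0111
  pos 1: 1110 XOR 1011 = 0101
  pos 2: 1011 XOR 1011 = 0000
  pos 6: 1110 XOR 1011 = 0101
  pos 7: 1011 XOR 1011 = 0000
Remainder (last 3 bits) = 000. This is the CRC / FCS.

000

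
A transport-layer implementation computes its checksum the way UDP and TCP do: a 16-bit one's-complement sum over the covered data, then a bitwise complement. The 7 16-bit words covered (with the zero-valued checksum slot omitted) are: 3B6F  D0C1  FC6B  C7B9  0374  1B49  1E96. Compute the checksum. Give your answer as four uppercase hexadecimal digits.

One's-complement addition (fold any carry out of bit 15 back into bit 0):
  0x3B6F + 0xD0C1 = 0x10C30 → wrap carry → 0x0C31
  0x0C31 + 0xFC6B = 0x1089C → wrap carry → 0x089D
  0x089D + 0xC7B9 = 0x0D056
  0xD056 + 0x0374 = 0x0D3CA
  0xD3CA + 0x1B49 = 0x0EF13
  0xEF13 + 0x1E96 = 0x10DA9 → wrap carry → 0x0DAA
One's-complement sum = 0x0DAA.
Checksum = ~0x0DAA & 0xFFFF = 0xF255.

F255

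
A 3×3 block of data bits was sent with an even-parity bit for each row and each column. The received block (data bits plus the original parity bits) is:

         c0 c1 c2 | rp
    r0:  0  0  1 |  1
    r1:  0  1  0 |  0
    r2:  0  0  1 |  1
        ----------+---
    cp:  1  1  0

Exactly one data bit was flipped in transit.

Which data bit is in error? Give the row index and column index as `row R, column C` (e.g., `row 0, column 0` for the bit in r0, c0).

row 1, column 0

Recompute each row's even parity and compare to rp:
  r0: data parity 1, sent rp 1 → ok
  r1: data parity 1, sent rp 0 → mismatch
  r2: data parity 1, sent rp 1 → ok
Recompute each column's even parity and compare to cp:
  c0: data parity 0, sent cp 1 → mismatch
  c1: data parity 1, sent cp 1 → ok
  c2: data parity 0, sent cp 0 → ok
Exactly one row (r1) and one column (c0) fail → the flipped bit is at their intersection.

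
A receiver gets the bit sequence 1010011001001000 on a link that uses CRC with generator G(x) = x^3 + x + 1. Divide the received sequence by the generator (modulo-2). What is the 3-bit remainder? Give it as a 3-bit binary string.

110

Modulo-2 division of 1010011001001000 by 1011:
  pos 0: 1010 XOR 1011 = 0001
  pos 3: 1011 XOR 1011 = 0000
  pos 9: 1001 XOR 1011 = 0010
  pos 11: 1000 XOR 1011 = 0011
Remainder = 110 (nonzero — an error is detected).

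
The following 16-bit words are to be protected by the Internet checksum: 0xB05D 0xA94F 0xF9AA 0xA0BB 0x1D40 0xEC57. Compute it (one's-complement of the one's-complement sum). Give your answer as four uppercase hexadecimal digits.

One's-complement addition (fold any carry out of bit 15 back into bit 0):
  0xB05D + 0xA94F = 0x159AC → wrap carry → 0x59AD
  0x59AD + 0xF9AA = 0x15357 → wrap carry → 0x5358
  0x5358 + 0xA0BB = 0x0F413
  0xF413 + 0x1D40 = 0x11153 → wrap carry → 0x1154
  0x1154 + 0xEC57 = 0x0FDAB
One's-complement sum = 0xFDAB.
Checksum = ~0xFDAB & 0xFFFF = 0x0254.

0254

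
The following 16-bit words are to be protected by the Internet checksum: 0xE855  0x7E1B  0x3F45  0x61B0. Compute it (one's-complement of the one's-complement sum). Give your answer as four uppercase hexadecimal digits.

One's-complement addition (fold any carry out of bit 15 back into bit 0):
  0xE855 + 0x7E1B = 0x16670 → wrap carry → 0x6671
  0x6671 + 0x3F45 = 0x0A5B6
  0xA5B6 + 0x61B0 = 0x10766 → wrap carry → 0x0767
One's-complement sum = 0x0767.
Checksum = ~0x0767 & 0xFFFF = 0xF898.

F898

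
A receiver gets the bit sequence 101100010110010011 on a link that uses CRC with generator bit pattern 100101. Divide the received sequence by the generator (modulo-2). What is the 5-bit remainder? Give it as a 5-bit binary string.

Modulo-2 division of 101100010110010011 by 100101:
  pos 0: 101100 XOR 100101 = 001001
  pos 2: 100101 XOR 100101 = 000000
  pos 9: 110010 XOR 100101 = 010111
  pos 10: 101110 XOR 100101 = 001011
  pos 12: 101111 XOR 100101 = 001010
Remainder = 01010 (nonzero — an error is detected).

01010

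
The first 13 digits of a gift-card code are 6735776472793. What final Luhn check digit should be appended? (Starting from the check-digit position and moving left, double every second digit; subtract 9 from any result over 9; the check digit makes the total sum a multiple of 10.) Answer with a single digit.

3

Partial digits right→left: 3 9 7 2 7 4 6 7 7 5 3 7 6
Double every second digit counting from the check-digit position (so the 1st, 3rd, 5th, ... of the partial from the right).
  doubled (with −9 where >9): 6 5 5 3 5 6 3 → sum 33
  kept as-is: 9 2 4 7 5 7 → sum 34
Total = 33 + 34 = 67.
Check digit = (10 − (67 mod 10)) mod 10 = 3.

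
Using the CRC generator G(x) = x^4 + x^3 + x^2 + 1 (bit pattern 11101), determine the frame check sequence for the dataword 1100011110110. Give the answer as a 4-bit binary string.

1100

Append 4 zeros: 11000111101100000. Divide by 11101 (XOR where the leading bit is 1):
  pos 0: 11000 XOR 11101 = 00101
  pos 2: 10111 XOR 11101 = 01010
  pos 3: 10101 XOR 11101 = 01000
  pos 4: 10001 XOR 11101 = 01100
  pos 5: 11000 XOR 11101 = 00101
  pos 7: 10111 XOR 11101 = 01010
  pos 8: 10100 XOR 11101 = 01001
  pos 9: 10010 XOR 11101 = 01111
  pos 10: 11110 XOR 11101 = 00011
Remainder (last 4 bits) = 1100. This is the CRC / FCS.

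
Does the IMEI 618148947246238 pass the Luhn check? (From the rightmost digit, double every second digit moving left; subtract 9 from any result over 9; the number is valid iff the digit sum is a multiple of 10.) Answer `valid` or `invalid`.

From the right, keep odd positions and double even positions (subtract 9 from any doubled value over 9):
  doubled (positions 2,4,...): 6 3 4 8 7 2 2 → sum 32
  kept (positions 1,3,...): 8 2 4 7 9 4 8 6 → sum 48
Total = 80.
80 mod 10 = 0, so the number is valid.

valid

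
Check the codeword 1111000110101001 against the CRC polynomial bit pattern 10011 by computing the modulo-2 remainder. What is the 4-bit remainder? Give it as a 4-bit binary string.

Modulo-2 division of 1111000110101001 by 10011:
  pos 0: 11110 XOR 10011 = 01101
  pos 1: 11010 XOR 10011 = 01001
  pos 2: 10010 XOR 10011 = 00001
  pos 6: 11101 XOR 10011 = 01110
  pos 7: 11100 XOR 10011 = 01111
  pos 8: 11111 XOR 10011 = 01100
  pos 9: 11000 XOR 10011 = 01011
  pos 10: 10110 XOR 10011 = 00101
Remainder = 1011 (nonzero — an error is detected).

1011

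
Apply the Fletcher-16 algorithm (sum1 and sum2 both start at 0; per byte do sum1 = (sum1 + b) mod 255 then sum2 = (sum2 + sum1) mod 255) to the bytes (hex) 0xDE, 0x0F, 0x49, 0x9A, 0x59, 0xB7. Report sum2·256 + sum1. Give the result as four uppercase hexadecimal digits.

E3E2

Running sums (mod 255):
  after byte 0 (0xDE): sum1=222, sum2=222
  after byte 1 (0x0F): sum1=237, sum2=204
  after byte 2 (0x49): sum1=55, sum2=4
  after byte 3 (0x9A): sum1=209, sum2=213
  after byte 4 (0x59): sum1=43, sum2=1
  after byte 5 (0xB7): sum1=226, sum2=227
Checksum = sum2·256 + sum1 = 227·256 + 226 = 58338 = 0xE3E2.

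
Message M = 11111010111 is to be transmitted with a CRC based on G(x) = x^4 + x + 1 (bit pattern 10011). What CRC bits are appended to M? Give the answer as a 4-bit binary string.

Append 4 zeros: 111110101110000. Divide by 10011 (XOR where the leading bit is 1):
  pos 0: 11111 XOR 10011 = 01100
  pos 1: 11000 XOR 10011 = 01011
  pos 2: 10111 XOR 10011 = 00100
  pos 4: 10001 XOR 10011 = 00010
  pos 7: 10110 XOR 10011 = 00101
  pos 9: 10100 XOR 10011 = 00111
Remainder (last 4 bits) = 1110. This is the CRC / FCS.

1110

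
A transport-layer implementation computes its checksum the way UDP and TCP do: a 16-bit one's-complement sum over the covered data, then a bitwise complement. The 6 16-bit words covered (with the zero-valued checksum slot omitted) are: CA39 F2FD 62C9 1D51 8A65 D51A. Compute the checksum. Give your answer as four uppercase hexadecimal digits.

632D

One's-complement addition (fold any carry out of bit 15 back into bit 0):
  0xCA39 + 0xF2FD = 0x1BD36 → wrap carry → 0xBD37
  0xBD37 + 0x62C9 = 0x12000 → wrap carry → 0x2001
  0x2001 + 0x1D51 = 0x03D52
  0x3D52 + 0x8A65 = 0x0C7B7
  0xC7B7 + 0xD51A = 0x19CD1 → wrap carry → 0x9CD2
One's-complement sum = 0x9CD2.
Checksum = ~0x9CD2 & 0xFFFF = 0x632D.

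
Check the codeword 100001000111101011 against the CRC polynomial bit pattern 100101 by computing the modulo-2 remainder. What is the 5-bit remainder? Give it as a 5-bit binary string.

00000

Modulo-2 division of 100001000111101011 by 100101:
  pos 0: 100001 XOR 100101 = 000100
  pos 3: 100000 XOR 100101 = 000101
  pos 6: 101111 XOR 100101 = 001010
  pos 8: 101010 XOR 100101 = 001111
  pos 10: 111110 XOR 100101 = 011011
  pos 11: 110111 XOR 100101 = 010010
  pos 12: 100101 XOR 100101 = 000000
Remainder = 00000 (zero — the frame passes the CRC check).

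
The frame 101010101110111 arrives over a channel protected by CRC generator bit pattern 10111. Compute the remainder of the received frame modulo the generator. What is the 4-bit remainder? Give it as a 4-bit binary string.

Modulo-2 division of 101010101110111 by 10111:
  pos 0: 10101 XOR 10111 = 00010
  pos 3: 10010 XOR 10111 = 00101
  pos 5: 10111 XOR 10111 = 00000
  pos 10: 10111 XOR 10111 = 00000
Remainder = 0000 (zero — the frame passes the CRC check).

0000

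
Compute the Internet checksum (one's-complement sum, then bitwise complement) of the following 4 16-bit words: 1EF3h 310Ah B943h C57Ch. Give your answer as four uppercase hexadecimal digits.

3142

One's-complement addition (fold any carry out of bit 15 back into bit 0):
  0x1EF3 + 0x310A = 0x04FFD
  0x4FFD + 0xB943 = 0x10940 → wrap carry → 0x0941
  0x0941 + 0xC57C = 0x0CEBD
One's-complement sum = 0xCEBD.
Checksum = ~0xCEBD & 0xFFFF = 0x3142.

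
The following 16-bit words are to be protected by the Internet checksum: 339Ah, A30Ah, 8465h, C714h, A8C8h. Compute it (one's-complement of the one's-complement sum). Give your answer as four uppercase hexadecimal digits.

One's-complement addition (fold any carry out of bit 15 back into bit 0):
  0x339A + 0xA30A = 0x0D6A4
  0xD6A4 + 0x8465 = 0x15B09 → wrap carry → 0x5B0A
  0x5B0A + 0xC714 = 0x1221E → wrap carry → 0x221F
  0x221F + 0xA8C8 = 0x0CAE7
One's-complement sum = 0xCAE7.
Checksum = ~0xCAE7 & 0xFFFF = 0x3518.

3518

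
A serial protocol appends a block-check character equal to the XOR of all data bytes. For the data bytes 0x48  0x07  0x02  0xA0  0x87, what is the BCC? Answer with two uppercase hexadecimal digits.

XOR the bytes together:
  start with 0x48
  0x48 ⊕ 0x07 = 0x4F
  0x4F ⊕ 0x02 = 0x4D
  0x4D ⊕ 0xA0 = 0xED
  0xED ⊕ 0x87 = 0x6A

6A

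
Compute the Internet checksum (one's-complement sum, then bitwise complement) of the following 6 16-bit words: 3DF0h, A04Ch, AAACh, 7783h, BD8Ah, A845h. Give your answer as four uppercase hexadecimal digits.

One's-complement addition (fold any carry out of bit 15 back into bit 0):
  0x3DF0 + 0xA04C = 0x0DE3C
  0xDE3C + 0xAAAC = 0x188E8 → wrap carry → 0x88E9
  0x88E9 + 0x7783 = 0x1006C → wrap carry → 0x006D
  0x006D + 0xBD8A = 0x0BDF7
  0xBDF7 + 0xA845 = 0x1663C → wrap carry → 0x663D
One's-complement sum = 0x663D.
Checksum = ~0x663D & 0xFFFF = 0x99C2.

99C2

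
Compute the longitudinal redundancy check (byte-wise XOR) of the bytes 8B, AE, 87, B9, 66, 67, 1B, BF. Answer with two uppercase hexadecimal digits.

BE

XOR the bytes together:
  start with 0x8B
  0x8B ⊕ 0xAE = 0x25
  0x25 ⊕ 0x87 = 0xA2
  0xA2 ⊕ 0xB9 = 0x1B
  0x1B ⊕ 0x66 = 0x7D
  0x7D ⊕ 0x67 = 0x1A
  0x1A ⊕ 0x1B = 0x01
  0x01 ⊕ 0xBF = 0xBE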